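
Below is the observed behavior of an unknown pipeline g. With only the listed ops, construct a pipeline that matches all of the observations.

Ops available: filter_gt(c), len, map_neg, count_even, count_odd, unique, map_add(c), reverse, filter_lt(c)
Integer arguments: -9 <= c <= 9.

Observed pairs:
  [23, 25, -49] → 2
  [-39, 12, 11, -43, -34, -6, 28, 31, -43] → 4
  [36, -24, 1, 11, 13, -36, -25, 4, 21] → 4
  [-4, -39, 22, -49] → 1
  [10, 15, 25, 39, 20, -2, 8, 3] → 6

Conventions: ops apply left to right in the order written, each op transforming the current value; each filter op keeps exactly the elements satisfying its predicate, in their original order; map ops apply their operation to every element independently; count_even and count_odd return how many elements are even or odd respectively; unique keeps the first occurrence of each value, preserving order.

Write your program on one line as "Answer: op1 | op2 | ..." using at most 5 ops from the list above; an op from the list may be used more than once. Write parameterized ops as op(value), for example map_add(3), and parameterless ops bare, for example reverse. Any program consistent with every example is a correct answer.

map_add(-8) | reverse | unique | filter_gt(-2) | len

Check, running the answer program on each example:
  [23, 25, -49] -> [15, 17, -57] -> [-57, 17, 15] -> [-57, 17, 15] -> [17, 15] -> 2
  [-39, 12, 11, -43, -34, -6, 28, 31, -43] -> [-47, 4, 3, -51, -42, -14, 20, 23, -51] -> [-51, 23, 20, -14, -42, -51, 3, 4, -47] -> [-51, 23, 20, -14, -42, 3, 4, -47] -> [23, 20, 3, 4] -> 4
  [36, -24, 1, 11, 13, -36, -25, 4, 21] -> [28, -32, -7, 3, 5, -44, -33, -4, 13] -> [13, -4, -33, -44, 5, 3, -7, -32, 28] -> [13, -4, -33, -44, 5, 3, -7, -32, 28] -> [13, 5, 3, 28] -> 4
  [-4, -39, 22, -49] -> [-12, -47, 14, -57] -> [-57, 14, -47, -12] -> [-57, 14, -47, -12] -> [14] -> 1
  [10, 15, 25, 39, 20, -2, 8, 3] -> [2, 7, 17, 31, 12, -10, 0, -5] -> [-5, 0, -10, 12, 31, 17, 7, 2] -> [-5, 0, -10, 12, 31, 17, 7, 2] -> [0, 12, 31, 17, 7, 2] -> 6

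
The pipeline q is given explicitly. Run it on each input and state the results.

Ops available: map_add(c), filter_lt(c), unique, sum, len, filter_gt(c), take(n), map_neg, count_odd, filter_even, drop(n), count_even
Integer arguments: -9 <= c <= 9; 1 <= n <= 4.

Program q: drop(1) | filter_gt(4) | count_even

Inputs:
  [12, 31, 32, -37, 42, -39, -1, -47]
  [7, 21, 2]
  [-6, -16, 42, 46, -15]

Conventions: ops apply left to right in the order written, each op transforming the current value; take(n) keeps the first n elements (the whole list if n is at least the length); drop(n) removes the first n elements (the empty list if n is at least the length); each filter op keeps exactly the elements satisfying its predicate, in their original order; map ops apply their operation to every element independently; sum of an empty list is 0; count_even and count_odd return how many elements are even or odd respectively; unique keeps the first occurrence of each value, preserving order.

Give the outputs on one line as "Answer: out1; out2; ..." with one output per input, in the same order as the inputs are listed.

2; 0; 2

Execution, op by op:
  [12, 31, 32, -37, 42, -39, -1, -47] -> [31, 32, -37, 42, -39, -1, -47] -> [31, 32, 42] -> 2
  [7, 21, 2] -> [21, 2] -> [21] -> 0
  [-6, -16, 42, 46, -15] -> [-16, 42, 46, -15] -> [42, 46] -> 2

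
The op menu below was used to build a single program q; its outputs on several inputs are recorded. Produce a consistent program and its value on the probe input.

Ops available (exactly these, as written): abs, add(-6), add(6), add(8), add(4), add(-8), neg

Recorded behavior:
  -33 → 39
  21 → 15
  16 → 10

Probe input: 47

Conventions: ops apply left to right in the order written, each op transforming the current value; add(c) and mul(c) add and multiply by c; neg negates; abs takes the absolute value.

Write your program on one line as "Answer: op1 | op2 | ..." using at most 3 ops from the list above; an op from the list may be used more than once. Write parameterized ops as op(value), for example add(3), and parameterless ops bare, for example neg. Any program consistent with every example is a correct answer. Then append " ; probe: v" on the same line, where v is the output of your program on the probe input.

neg | add(6) | abs ; probe: 41

Check, running the answer program on each example:
  -33 -> 33 -> 39 -> 39
  21 -> -21 -> -15 -> 15
  16 -> -16 -> -10 -> 10
  probe: 47 -> -47 -> -41 -> 41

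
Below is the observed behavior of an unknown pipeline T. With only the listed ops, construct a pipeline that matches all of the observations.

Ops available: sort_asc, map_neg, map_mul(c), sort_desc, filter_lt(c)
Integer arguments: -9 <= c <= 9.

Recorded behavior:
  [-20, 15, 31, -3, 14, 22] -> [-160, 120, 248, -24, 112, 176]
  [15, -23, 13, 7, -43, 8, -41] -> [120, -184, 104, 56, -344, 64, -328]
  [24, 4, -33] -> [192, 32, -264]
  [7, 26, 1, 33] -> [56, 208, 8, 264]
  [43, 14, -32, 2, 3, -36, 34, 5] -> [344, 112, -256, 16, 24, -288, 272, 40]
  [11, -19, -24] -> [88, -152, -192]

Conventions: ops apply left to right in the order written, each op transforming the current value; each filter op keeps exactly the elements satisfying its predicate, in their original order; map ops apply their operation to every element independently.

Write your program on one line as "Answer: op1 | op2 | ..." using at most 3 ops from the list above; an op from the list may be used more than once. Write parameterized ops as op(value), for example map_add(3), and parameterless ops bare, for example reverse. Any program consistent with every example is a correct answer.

map_mul(-2) | map_mul(-4)

Check, running the answer program on each example:
  [-20, 15, 31, -3, 14, 22] -> [40, -30, -62, 6, -28, -44] -> [-160, 120, 248, -24, 112, 176]
  [15, -23, 13, 7, -43, 8, -41] -> [-30, 46, -26, -14, 86, -16, 82] -> [120, -184, 104, 56, -344, 64, -328]
  [24, 4, -33] -> [-48, -8, 66] -> [192, 32, -264]
  [7, 26, 1, 33] -> [-14, -52, -2, -66] -> [56, 208, 8, 264]
  [43, 14, -32, 2, 3, -36, 34, 5] -> [-86, -28, 64, -4, -6, 72, -68, -10] -> [344, 112, -256, 16, 24, -288, 272, 40]
  [11, -19, -24] -> [-22, 38, 48] -> [88, -152, -192]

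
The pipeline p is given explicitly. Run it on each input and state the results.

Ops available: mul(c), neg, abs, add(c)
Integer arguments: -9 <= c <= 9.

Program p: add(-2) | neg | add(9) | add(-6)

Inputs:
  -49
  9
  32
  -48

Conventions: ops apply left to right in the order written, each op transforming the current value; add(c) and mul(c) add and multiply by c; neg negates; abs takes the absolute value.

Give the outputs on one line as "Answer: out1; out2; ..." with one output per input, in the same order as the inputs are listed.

Execution, op by op:
  -49 -> -51 -> 51 -> 60 -> 54
  9 -> 7 -> -7 -> 2 -> -4
  32 -> 30 -> -30 -> -21 -> -27
  -48 -> -50 -> 50 -> 59 -> 53

54; -4; -27; 53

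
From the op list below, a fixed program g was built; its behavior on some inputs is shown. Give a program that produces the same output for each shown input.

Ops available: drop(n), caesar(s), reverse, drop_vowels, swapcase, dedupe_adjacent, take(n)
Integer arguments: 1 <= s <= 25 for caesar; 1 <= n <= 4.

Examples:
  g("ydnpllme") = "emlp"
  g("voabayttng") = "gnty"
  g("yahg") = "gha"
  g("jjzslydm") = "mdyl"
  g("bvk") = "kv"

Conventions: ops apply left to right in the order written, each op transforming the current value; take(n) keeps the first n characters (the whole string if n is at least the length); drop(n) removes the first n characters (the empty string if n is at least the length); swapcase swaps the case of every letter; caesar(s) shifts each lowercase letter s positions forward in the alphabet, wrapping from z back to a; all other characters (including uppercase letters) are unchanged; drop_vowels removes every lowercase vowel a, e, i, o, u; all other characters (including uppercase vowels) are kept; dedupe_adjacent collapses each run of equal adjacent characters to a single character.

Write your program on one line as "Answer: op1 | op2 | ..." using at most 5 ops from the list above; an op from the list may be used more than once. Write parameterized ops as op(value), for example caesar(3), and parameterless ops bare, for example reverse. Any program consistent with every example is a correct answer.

drop(1) | dedupe_adjacent | reverse | take(4)

Check, running the answer program on each example:
  "ydnpllme" -> "dnpllme" -> "dnplme" -> "emlpnd" -> "emlp"
  "voabayttng" -> "oabayttng" -> "oabaytng" -> "gntyabao" -> "gnty"
  "yahg" -> "ahg" -> "ahg" -> "gha" -> "gha"
  "jjzslydm" -> "jzslydm" -> "jzslydm" -> "mdylszj" -> "mdyl"
  "bvk" -> "vk" -> "vk" -> "kv" -> "kv"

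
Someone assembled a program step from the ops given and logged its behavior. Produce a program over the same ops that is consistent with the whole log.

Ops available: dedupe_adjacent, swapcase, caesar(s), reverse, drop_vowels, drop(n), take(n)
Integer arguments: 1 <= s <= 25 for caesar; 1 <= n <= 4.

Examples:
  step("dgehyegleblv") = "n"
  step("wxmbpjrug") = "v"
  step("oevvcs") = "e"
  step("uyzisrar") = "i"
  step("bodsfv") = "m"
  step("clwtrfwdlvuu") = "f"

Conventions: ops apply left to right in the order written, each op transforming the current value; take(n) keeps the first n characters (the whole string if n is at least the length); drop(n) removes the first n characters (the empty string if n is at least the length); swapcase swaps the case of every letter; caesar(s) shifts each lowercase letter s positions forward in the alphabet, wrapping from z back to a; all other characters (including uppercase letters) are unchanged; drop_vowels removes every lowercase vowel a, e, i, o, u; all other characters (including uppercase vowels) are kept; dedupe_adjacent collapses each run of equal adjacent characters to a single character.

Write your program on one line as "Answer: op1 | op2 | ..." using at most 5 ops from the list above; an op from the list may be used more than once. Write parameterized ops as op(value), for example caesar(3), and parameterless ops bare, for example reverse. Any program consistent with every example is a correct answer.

caesar(18) | caesar(17) | drop(2) | take(2) | take(1)

Check, running the answer program on each example:
  "dgehyegleblv" -> "vywzqwydwtdn" -> "mpnqhnpunkue" -> "nqhnpunkue" -> "nq" -> "n"
  "wxmbpjrug" -> "opethbjmy" -> "fgvkysadp" -> "vkysadp" -> "vk" -> "v"
  "oevvcs" -> "gwnnuk" -> "xneelb" -> "eelb" -> "ee" -> "e"
  "uyzisrar" -> "mqrakjsj" -> "dhirbaja" -> "irbaja" -> "ir" -> "i"
  "bodsfv" -> "tgvkxn" -> "kxmboe" -> "mboe" -> "mb" -> "m"
  "clwtrfwdlvuu" -> "udoljxovdnmm" -> "lufcaofmuedd" -> "fcaofmuedd" -> "fc" -> "f"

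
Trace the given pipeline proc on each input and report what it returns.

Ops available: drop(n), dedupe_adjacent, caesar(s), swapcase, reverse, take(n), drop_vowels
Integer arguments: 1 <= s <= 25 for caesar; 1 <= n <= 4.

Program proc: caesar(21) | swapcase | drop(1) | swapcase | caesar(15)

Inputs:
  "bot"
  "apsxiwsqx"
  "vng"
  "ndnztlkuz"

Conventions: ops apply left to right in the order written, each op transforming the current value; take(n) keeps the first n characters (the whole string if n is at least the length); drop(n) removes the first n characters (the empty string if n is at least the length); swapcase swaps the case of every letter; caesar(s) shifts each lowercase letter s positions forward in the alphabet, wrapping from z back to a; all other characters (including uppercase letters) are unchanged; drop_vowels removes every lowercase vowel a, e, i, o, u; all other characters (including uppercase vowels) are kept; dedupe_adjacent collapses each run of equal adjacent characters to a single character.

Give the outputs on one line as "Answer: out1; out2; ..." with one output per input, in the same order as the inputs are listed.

Execution, op by op:
  "bot" -> "wjo" -> "WJO" -> "JO" -> "jo" -> "yd"
  "apsxiwsqx" -> "vknsdrnls" -> "VKNSDRNLS" -> "KNSDRNLS" -> "knsdrnls" -> "zchsgcah"
  "vng" -> "qib" -> "QIB" -> "IB" -> "ib" -> "xq"
  "ndnztlkuz" -> "iyiuogfpu" -> "IYIUOGFPU" -> "YIUOGFPU" -> "yiuogfpu" -> "nxjdvuej"

"yd"; "zchsgcah"; "xq"; "nxjdvuej"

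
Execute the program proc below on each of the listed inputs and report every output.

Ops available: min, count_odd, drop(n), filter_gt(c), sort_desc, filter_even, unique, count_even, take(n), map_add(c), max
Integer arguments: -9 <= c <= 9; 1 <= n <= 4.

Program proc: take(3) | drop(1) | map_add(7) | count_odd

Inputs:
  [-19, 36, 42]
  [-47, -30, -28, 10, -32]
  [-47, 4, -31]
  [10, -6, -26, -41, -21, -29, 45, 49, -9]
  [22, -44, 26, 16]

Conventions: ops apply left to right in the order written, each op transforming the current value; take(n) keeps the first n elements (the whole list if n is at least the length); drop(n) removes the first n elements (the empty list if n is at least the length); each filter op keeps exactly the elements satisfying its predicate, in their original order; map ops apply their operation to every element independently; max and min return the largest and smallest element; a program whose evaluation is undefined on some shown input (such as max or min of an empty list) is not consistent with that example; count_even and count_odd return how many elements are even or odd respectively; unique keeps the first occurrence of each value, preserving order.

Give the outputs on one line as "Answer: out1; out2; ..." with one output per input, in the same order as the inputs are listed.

2; 2; 1; 2; 2

Execution, op by op:
  [-19, 36, 42] -> [-19, 36, 42] -> [36, 42] -> [43, 49] -> 2
  [-47, -30, -28, 10, -32] -> [-47, -30, -28] -> [-30, -28] -> [-23, -21] -> 2
  [-47, 4, -31] -> [-47, 4, -31] -> [4, -31] -> [11, -24] -> 1
  [10, -6, -26, -41, -21, -29, 45, 49, -9] -> [10, -6, -26] -> [-6, -26] -> [1, -19] -> 2
  [22, -44, 26, 16] -> [22, -44, 26] -> [-44, 26] -> [-37, 33] -> 2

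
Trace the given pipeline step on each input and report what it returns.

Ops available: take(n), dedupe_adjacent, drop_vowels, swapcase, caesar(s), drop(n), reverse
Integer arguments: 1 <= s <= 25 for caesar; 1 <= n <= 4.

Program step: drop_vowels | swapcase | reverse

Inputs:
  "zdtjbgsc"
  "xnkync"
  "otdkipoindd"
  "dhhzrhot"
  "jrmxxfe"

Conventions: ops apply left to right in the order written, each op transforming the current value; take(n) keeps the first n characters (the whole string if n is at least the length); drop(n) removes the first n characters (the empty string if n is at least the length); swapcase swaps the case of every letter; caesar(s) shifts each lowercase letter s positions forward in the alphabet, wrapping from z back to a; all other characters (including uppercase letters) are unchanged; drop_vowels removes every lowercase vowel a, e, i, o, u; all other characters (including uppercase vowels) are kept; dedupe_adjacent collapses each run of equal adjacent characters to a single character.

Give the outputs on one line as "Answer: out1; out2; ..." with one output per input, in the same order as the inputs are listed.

Execution, op by op:
  "zdtjbgsc" -> "zdtjbgsc" -> "ZDTJBGSC" -> "CSGBJTDZ"
  "xnkync" -> "xnkync" -> "XNKYNC" -> "CNYKNX"
  "otdkipoindd" -> "tdkpndd" -> "TDKPNDD" -> "DDNPKDT"
  "dhhzrhot" -> "dhhzrht" -> "DHHZRHT" -> "THRZHHD"
  "jrmxxfe" -> "jrmxxf" -> "JRMXXF" -> "FXXMRJ"

"CSGBJTDZ"; "CNYKNX"; "DDNPKDT"; "THRZHHD"; "FXXMRJ"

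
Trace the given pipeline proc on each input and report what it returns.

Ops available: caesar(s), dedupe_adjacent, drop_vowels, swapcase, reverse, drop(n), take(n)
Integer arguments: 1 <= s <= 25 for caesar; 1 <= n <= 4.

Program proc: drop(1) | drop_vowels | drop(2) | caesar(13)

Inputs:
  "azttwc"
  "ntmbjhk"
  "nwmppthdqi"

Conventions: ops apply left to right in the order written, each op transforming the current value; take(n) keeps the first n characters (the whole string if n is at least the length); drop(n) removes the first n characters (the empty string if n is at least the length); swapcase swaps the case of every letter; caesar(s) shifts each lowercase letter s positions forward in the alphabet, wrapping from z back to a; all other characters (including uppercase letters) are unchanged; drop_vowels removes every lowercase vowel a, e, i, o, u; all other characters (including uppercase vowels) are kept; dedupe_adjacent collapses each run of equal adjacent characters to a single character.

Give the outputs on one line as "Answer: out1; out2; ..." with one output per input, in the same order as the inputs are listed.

"gjp"; "owux"; "ccguqd"

Execution, op by op:
  "azttwc" -> "zttwc" -> "zttwc" -> "twc" -> "gjp"
  "ntmbjhk" -> "tmbjhk" -> "tmbjhk" -> "bjhk" -> "owux"
  "nwmppthdqi" -> "wmppthdqi" -> "wmppthdq" -> "ppthdq" -> "ccguqd"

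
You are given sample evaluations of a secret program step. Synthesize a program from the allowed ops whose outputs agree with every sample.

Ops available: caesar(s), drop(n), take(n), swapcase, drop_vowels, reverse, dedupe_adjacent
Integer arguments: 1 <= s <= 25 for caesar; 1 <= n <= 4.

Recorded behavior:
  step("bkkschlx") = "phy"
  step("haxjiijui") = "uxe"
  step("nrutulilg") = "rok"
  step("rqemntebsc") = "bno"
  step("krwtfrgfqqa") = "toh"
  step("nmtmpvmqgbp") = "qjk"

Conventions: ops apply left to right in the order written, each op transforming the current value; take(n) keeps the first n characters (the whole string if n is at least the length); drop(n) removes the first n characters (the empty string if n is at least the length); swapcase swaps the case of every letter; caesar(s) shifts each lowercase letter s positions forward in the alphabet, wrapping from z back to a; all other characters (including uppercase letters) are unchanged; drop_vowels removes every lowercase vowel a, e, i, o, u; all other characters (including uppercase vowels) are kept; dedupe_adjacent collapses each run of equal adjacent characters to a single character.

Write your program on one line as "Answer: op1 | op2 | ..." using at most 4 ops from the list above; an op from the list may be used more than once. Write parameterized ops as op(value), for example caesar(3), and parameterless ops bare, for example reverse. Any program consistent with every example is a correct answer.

caesar(23) | dedupe_adjacent | take(3) | reverse

Check, running the answer program on each example:
  "bkkschlx" -> "yhhpzeiu" -> "yhpzeiu" -> "yhp" -> "phy"
  "haxjiijui" -> "exugffgrf" -> "exugfgrf" -> "exu" -> "uxe"
  "nrutulilg" -> "korqrifid" -> "korqrifid" -> "kor" -> "rok"
  "rqemntebsc" -> "onbjkqbypz" -> "onbjkqbypz" -> "onb" -> "bno"
  "krwtfrgfqqa" -> "hotqcodcnnx" -> "hotqcodcnx" -> "hot" -> "toh"
  "nmtmpvmqgbp" -> "kjqjmsjndym" -> "kjqjmsjndym" -> "kjq" -> "qjk"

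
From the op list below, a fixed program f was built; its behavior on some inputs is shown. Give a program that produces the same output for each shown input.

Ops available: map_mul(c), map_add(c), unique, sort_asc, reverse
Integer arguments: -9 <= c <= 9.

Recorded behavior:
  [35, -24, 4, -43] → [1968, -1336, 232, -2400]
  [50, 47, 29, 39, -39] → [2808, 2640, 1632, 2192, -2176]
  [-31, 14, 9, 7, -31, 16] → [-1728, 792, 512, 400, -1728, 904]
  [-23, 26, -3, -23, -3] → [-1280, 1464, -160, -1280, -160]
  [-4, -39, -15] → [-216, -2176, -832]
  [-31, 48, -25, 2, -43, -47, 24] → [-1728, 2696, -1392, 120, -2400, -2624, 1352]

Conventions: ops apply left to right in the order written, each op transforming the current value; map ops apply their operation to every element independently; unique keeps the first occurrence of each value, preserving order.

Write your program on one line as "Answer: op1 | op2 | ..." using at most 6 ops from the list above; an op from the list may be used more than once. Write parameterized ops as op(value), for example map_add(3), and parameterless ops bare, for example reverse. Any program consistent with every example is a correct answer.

reverse | map_mul(2) | map_mul(4) | reverse | map_mul(7) | map_add(8)

Check, running the answer program on each example:
  [35, -24, 4, -43] -> [-43, 4, -24, 35] -> [-86, 8, -48, 70] -> [-344, 32, -192, 280] -> [280, -192, 32, -344] -> [1960, -1344, 224, -2408] -> [1968, -1336, 232, -2400]
  [50, 47, 29, 39, -39] -> [-39, 39, 29, 47, 50] -> [-78, 78, 58, 94, 100] -> [-312, 312, 232, 376, 400] -> [400, 376, 232, 312, -312] -> [2800, 2632, 1624, 2184, -2184] -> [2808, 2640, 1632, 2192, -2176]
  [-31, 14, 9, 7, -31, 16] -> [16, -31, 7, 9, 14, -31] -> [32, -62, 14, 18, 28, -62] -> [128, -248, 56, 72, 112, -248] -> [-248, 112, 72, 56, -248, 128] -> [-1736, 784, 504, 392, -1736, 896] -> [-1728, 792, 512, 400, -1728, 904]
  [-23, 26, -3, -23, -3] -> [-3, -23, -3, 26, -23] -> [-6, -46, -6, 52, -46] -> [-24, -184, -24, 208, -184] -> [-184, 208, -24, -184, -24] -> [-1288, 1456, -168, -1288, -168] -> [-1280, 1464, -160, -1280, -160]
  [-4, -39, -15] -> [-15, -39, -4] -> [-30, -78, -8] -> [-120, -312, -32] -> [-32, -312, -120] -> [-224, -2184, -840] -> [-216, -2176, -832]
  [-31, 48, -25, 2, -43, -47, 24] -> [24, -47, -43, 2, -25, 48, -31] -> [48, -94, -86, 4, -50, 96, -62] -> [192, -376, -344, 16, -200, 384, -248] -> [-248, 384, -200, 16, -344, -376, 192] -> [-1736, 2688, -1400, 112, -2408, -2632, 1344] -> [-1728, 2696, -1392, 120, -2400, -2624, 1352]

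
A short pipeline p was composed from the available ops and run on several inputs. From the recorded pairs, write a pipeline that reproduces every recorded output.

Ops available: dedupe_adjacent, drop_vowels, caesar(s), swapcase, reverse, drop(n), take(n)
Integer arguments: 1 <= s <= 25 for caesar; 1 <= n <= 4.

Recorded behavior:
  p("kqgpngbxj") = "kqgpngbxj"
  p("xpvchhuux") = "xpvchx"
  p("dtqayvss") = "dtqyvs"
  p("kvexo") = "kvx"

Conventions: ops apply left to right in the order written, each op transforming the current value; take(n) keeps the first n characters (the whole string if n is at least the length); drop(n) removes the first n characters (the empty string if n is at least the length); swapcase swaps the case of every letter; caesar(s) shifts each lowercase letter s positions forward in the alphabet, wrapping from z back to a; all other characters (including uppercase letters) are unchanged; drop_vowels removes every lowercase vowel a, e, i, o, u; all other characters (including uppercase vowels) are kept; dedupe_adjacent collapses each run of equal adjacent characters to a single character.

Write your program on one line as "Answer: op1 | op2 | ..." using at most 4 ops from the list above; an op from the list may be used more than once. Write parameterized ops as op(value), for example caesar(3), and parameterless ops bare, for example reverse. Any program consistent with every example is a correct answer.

reverse | drop_vowels | reverse | dedupe_adjacent

Check, running the answer program on each example:
  "kqgpngbxj" -> "jxbgnpgqk" -> "jxbgnpgqk" -> "kqgpngbxj" -> "kqgpngbxj"
  "xpvchhuux" -> "xuuhhcvpx" -> "xhhcvpx" -> "xpvchhx" -> "xpvchx"
  "dtqayvss" -> "ssvyaqtd" -> "ssvyqtd" -> "dtqyvss" -> "dtqyvs"
  "kvexo" -> "oxevk" -> "xvk" -> "kvx" -> "kvx"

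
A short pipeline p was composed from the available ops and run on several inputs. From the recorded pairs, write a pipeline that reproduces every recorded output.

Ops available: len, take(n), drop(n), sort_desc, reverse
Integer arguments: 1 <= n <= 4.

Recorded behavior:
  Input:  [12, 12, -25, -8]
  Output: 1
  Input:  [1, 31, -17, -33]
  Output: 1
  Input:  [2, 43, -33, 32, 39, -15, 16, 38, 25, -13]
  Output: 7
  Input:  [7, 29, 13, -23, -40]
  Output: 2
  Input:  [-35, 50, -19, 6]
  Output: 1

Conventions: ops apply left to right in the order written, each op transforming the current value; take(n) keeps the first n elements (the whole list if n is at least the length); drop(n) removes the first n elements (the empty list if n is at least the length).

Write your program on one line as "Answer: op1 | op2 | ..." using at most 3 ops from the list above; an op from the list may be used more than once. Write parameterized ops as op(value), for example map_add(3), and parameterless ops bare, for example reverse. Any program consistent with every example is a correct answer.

sort_desc | drop(3) | len

Check, running the answer program on each example:
  [12, 12, -25, -8] -> [12, 12, -8, -25] -> [-25] -> 1
  [1, 31, -17, -33] -> [31, 1, -17, -33] -> [-33] -> 1
  [2, 43, -33, 32, 39, -15, 16, 38, 25, -13] -> [43, 39, 38, 32, 25, 16, 2, -13, -15, -33] -> [32, 25, 16, 2, -13, -15, -33] -> 7
  [7, 29, 13, -23, -40] -> [29, 13, 7, -23, -40] -> [-23, -40] -> 2
  [-35, 50, -19, 6] -> [50, 6, -19, -35] -> [-35] -> 1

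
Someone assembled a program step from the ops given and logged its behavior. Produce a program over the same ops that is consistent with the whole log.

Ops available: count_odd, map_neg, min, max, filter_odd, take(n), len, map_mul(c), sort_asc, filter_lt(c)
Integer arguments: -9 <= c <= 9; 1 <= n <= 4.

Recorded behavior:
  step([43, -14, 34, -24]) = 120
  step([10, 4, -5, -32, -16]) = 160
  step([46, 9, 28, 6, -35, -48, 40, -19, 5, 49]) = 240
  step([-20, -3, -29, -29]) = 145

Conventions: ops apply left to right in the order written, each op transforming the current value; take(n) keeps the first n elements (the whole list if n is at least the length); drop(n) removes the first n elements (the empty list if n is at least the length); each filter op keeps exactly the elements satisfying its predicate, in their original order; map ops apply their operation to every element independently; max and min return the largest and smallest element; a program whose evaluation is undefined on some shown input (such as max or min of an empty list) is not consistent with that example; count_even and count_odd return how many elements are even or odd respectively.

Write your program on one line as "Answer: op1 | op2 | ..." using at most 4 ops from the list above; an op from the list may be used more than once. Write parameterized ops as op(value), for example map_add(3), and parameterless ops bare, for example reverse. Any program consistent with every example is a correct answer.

sort_asc | filter_lt(8) | map_mul(-5) | max

Check, running the answer program on each example:
  [43, -14, 34, -24] -> [-24, -14, 34, 43] -> [-24, -14] -> [120, 70] -> 120
  [10, 4, -5, -32, -16] -> [-32, -16, -5, 4, 10] -> [-32, -16, -5, 4] -> [160, 80, 25, -20] -> 160
  [46, 9, 28, 6, -35, -48, 40, -19, 5, 49] -> [-48, -35, -19, 5, 6, 9, 28, 40, 46, 49] -> [-48, -35, -19, 5, 6] -> [240, 175, 95, -25, -30] -> 240
  [-20, -3, -29, -29] -> [-29, -29, -20, -3] -> [-29, -29, -20, -3] -> [145, 145, 100, 15] -> 145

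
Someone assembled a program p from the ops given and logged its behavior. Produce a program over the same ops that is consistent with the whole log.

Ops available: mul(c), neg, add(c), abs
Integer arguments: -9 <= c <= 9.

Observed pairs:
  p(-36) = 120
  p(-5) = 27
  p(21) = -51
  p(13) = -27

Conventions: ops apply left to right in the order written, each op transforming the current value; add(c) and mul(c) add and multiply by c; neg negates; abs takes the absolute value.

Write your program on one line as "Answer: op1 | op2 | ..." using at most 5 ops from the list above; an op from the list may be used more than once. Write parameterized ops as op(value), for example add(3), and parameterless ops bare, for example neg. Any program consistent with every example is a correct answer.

add(-8) | add(-5) | add(9) | mul(-3)

Check, running the answer program on each example:
  -36 -> -44 -> -49 -> -40 -> 120
  -5 -> -13 -> -18 -> -9 -> 27
  21 -> 13 -> 8 -> 17 -> -51
  13 -> 5 -> 0 -> 9 -> -27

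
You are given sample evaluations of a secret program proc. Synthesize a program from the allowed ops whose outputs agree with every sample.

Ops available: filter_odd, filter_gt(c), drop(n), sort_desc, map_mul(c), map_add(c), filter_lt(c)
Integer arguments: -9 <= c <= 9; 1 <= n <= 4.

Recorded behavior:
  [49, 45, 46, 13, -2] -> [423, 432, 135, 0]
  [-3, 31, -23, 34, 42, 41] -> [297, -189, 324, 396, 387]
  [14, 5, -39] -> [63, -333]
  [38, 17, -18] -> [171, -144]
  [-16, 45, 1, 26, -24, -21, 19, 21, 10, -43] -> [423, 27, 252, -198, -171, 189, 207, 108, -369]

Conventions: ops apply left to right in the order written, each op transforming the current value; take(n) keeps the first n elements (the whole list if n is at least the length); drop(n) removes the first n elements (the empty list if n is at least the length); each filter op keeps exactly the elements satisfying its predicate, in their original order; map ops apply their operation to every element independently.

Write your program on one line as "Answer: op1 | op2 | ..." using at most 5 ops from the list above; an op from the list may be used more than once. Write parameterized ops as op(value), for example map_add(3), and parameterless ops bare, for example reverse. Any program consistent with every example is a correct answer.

map_mul(-1) | map_add(-2) | drop(1) | map_mul(-9)

Check, running the answer program on each example:
  [49, 45, 46, 13, -2] -> [-49, -45, -46, -13, 2] -> [-51, -47, -48, -15, 0] -> [-47, -48, -15, 0] -> [423, 432, 135, 0]
  [-3, 31, -23, 34, 42, 41] -> [3, -31, 23, -34, -42, -41] -> [1, -33, 21, -36, -44, -43] -> [-33, 21, -36, -44, -43] -> [297, -189, 324, 396, 387]
  [14, 5, -39] -> [-14, -5, 39] -> [-16, -7, 37] -> [-7, 37] -> [63, -333]
  [38, 17, -18] -> [-38, -17, 18] -> [-40, -19, 16] -> [-19, 16] -> [171, -144]
  [-16, 45, 1, 26, -24, -21, 19, 21, 10, -43] -> [16, -45, -1, -26, 24, 21, -19, -21, -10, 43] -> [14, -47, -3, -28, 22, 19, -21, -23, -12, 41] -> [-47, -3, -28, 22, 19, -21, -23, -12, 41] -> [423, 27, 252, -198, -171, 189, 207, 108, -369]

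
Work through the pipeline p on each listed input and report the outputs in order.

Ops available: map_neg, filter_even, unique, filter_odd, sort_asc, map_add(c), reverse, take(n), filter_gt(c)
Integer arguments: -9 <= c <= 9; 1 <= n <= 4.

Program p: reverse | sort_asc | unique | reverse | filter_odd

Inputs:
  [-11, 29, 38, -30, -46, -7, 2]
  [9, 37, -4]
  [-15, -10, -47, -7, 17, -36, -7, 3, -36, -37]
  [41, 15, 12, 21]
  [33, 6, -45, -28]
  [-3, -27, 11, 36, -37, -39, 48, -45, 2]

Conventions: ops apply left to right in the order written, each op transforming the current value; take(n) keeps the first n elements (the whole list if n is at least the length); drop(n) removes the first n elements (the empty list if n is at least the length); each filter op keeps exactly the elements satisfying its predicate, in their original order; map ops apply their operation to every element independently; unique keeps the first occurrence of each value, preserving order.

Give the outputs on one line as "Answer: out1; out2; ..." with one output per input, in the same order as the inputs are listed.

[29, -7, -11]; [37, 9]; [17, 3, -7, -15, -37, -47]; [41, 21, 15]; [33, -45]; [11, -3, -27, -37, -39, -45]

Execution, op by op:
  [-11, 29, 38, -30, -46, -7, 2] -> [2, -7, -46, -30, 38, 29, -11] -> [-46, -30, -11, -7, 2, 29, 38] -> [-46, -30, -11, -7, 2, 29, 38] -> [38, 29, 2, -7, -11, -30, -46] -> [29, -7, -11]
  [9, 37, -4] -> [-4, 37, 9] -> [-4, 9, 37] -> [-4, 9, 37] -> [37, 9, -4] -> [37, 9]
  [-15, -10, -47, -7, 17, -36, -7, 3, -36, -37] -> [-37, -36, 3, -7, -36, 17, -7, -47, -10, -15] -> [-47, -37, -36, -36, -15, -10, -7, -7, 3, 17] -> [-47, -37, -36, -15, -10, -7, 3, 17] -> [17, 3, -7, -10, -15, -36, -37, -47] -> [17, 3, -7, -15, -37, -47]
  [41, 15, 12, 21] -> [21, 12, 15, 41] -> [12, 15, 21, 41] -> [12, 15, 21, 41] -> [41, 21, 15, 12] -> [41, 21, 15]
  [33, 6, -45, -28] -> [-28, -45, 6, 33] -> [-45, -28, 6, 33] -> [-45, -28, 6, 33] -> [33, 6, -28, -45] -> [33, -45]
  [-3, -27, 11, 36, -37, -39, 48, -45, 2] -> [2, -45, 48, -39, -37, 36, 11, -27, -3] -> [-45, -39, -37, -27, -3, 2, 11, 36, 48] -> [-45, -39, -37, -27, -3, 2, 11, 36, 48] -> [48, 36, 11, 2, -3, -27, -37, -39, -45] -> [11, -3, -27, -37, -39, -45]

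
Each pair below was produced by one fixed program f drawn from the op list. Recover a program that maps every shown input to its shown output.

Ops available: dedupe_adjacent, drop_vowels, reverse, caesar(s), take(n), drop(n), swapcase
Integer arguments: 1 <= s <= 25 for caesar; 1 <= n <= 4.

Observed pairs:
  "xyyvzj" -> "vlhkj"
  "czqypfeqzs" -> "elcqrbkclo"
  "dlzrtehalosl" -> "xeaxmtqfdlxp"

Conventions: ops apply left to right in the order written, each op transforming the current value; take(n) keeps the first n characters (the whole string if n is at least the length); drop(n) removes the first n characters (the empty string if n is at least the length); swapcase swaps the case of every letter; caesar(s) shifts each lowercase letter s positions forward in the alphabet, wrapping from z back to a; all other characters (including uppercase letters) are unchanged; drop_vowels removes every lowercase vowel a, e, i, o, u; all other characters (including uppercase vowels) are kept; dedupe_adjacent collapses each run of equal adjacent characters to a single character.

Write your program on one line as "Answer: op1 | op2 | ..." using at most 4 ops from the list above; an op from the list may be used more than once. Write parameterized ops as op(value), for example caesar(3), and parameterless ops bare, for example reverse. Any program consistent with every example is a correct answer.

dedupe_adjacent | reverse | caesar(12)

Check, running the answer program on each example:
  "xyyvzj" -> "xyvzj" -> "jzvyx" -> "vlhkj"
  "czqypfeqzs" -> "czqypfeqzs" -> "szqefpyqzc" -> "elcqrbkclo"
  "dlzrtehalosl" -> "dlzrtehalosl" -> "lsolahetrzld" -> "xeaxmtqfdlxp"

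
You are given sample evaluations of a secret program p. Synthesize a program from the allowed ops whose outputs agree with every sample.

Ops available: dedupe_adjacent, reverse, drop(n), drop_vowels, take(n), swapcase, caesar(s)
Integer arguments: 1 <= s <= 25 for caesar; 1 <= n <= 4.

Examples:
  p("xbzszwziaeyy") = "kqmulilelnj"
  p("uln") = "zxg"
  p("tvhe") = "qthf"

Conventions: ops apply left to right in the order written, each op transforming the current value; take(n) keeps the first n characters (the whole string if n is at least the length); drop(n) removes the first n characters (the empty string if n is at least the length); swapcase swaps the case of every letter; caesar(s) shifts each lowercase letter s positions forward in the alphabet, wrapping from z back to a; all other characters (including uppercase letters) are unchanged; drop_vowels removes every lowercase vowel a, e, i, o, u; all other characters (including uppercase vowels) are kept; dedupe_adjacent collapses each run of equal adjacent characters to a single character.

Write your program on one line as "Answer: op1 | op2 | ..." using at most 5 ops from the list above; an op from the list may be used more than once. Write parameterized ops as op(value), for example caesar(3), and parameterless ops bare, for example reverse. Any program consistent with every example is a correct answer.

dedupe_adjacent | reverse | caesar(4) | caesar(8)

Check, running the answer program on each example:
  "xbzszwziaeyy" -> "xbzszwziaey" -> "yeaizwzszbx" -> "ciemdadwdfb" -> "kqmulilelnj"
  "uln" -> "uln" -> "nlu" -> "rpy" -> "zxg"
  "tvhe" -> "tvhe" -> "ehvt" -> "ilzx" -> "qthf"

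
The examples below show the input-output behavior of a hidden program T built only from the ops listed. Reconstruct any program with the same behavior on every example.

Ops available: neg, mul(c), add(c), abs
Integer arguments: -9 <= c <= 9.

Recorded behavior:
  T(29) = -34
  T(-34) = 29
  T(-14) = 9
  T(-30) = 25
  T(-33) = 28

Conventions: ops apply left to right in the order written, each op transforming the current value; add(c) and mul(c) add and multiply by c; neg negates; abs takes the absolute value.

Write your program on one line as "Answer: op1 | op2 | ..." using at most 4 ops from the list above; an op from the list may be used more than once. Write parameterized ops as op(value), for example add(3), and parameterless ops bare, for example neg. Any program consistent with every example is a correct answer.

add(3) | add(2) | neg

Check, running the answer program on each example:
  29 -> 32 -> 34 -> -34
  -34 -> -31 -> -29 -> 29
  -14 -> -11 -> -9 -> 9
  -30 -> -27 -> -25 -> 25
  -33 -> -30 -> -28 -> 28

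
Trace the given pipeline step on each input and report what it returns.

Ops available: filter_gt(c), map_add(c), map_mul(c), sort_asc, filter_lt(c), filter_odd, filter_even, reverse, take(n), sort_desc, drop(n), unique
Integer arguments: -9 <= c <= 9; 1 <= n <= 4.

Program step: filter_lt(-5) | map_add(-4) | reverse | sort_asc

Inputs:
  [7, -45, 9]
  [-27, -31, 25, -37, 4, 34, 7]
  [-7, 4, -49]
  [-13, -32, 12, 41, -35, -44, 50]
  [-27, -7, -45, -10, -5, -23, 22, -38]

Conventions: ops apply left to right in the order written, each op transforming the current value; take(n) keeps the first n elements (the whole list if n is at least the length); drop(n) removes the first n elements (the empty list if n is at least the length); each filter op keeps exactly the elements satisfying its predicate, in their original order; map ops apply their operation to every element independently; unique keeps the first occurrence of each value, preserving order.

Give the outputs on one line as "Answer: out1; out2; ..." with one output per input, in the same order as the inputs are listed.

[-49]; [-41, -35, -31]; [-53, -11]; [-48, -39, -36, -17]; [-49, -42, -31, -27, -14, -11]

Execution, op by op:
  [7, -45, 9] -> [-45] -> [-49] -> [-49] -> [-49]
  [-27, -31, 25, -37, 4, 34, 7] -> [-27, -31, -37] -> [-31, -35, -41] -> [-41, -35, -31] -> [-41, -35, -31]
  [-7, 4, -49] -> [-7, -49] -> [-11, -53] -> [-53, -11] -> [-53, -11]
  [-13, -32, 12, 41, -35, -44, 50] -> [-13, -32, -35, -44] -> [-17, -36, -39, -48] -> [-48, -39, -36, -17] -> [-48, -39, -36, -17]
  [-27, -7, -45, -10, -5, -23, 22, -38] -> [-27, -7, -45, -10, -23, -38] -> [-31, -11, -49, -14, -27, -42] -> [-42, -27, -14, -49, -11, -31] -> [-49, -42, -31, -27, -14, -11]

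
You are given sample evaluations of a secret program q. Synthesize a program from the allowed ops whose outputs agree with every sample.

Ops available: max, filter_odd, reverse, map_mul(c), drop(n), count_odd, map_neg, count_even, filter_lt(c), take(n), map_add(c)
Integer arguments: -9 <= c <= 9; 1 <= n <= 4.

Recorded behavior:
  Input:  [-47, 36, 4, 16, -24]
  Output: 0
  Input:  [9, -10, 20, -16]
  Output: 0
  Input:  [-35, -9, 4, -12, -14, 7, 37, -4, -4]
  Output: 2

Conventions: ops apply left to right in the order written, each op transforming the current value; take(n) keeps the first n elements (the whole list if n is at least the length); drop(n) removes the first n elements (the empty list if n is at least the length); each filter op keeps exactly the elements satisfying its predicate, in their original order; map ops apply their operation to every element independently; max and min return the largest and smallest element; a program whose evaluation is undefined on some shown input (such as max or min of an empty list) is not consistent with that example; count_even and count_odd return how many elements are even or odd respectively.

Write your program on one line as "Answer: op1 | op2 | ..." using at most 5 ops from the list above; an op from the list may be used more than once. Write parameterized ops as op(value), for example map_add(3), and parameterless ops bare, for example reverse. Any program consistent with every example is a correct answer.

map_neg | drop(1) | map_neg | drop(3) | count_odd

Check, running the answer program on each example:
  [-47, 36, 4, 16, -24] -> [47, -36, -4, -16, 24] -> [-36, -4, -16, 24] -> [36, 4, 16, -24] -> [-24] -> 0
  [9, -10, 20, -16] -> [-9, 10, -20, 16] -> [10, -20, 16] -> [-10, 20, -16] -> [] -> 0
  [-35, -9, 4, -12, -14, 7, 37, -4, -4] -> [35, 9, -4, 12, 14, -7, -37, 4, 4] -> [9, -4, 12, 14, -7, -37, 4, 4] -> [-9, 4, -12, -14, 7, 37, -4, -4] -> [-14, 7, 37, -4, -4] -> 2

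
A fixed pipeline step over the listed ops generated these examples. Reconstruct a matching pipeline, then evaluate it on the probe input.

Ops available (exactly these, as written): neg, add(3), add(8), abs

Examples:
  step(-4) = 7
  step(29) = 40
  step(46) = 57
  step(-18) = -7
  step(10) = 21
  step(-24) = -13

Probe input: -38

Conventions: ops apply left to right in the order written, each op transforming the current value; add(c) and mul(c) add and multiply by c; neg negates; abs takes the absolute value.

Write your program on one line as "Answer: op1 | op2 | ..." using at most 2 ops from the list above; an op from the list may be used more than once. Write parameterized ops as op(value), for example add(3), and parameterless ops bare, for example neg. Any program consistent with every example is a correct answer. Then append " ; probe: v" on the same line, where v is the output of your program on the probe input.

add(3) | add(8) ; probe: -27

Check, running the answer program on each example:
  -4 -> -1 -> 7
  29 -> 32 -> 40
  46 -> 49 -> 57
  -18 -> -15 -> -7
  10 -> 13 -> 21
  -24 -> -21 -> -13
  probe: -38 -> -35 -> -27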